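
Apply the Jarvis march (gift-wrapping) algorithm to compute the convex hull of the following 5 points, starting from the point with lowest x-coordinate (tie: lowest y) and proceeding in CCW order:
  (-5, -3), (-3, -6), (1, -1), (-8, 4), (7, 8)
Hull (CCW) = [(-8, 4), (-5, -3), (-3, -6), (1, -1), (7, 8)]

Jarvis march: at each step, from the current hull vertex p, select the next vertex q as the point such that every other point lies strictly to the left of (or on) the directed line p → q. (Equivalently: for every other point r, the cross product (q − p) × (r − p) ≥ 0.)
Starting point (lowest x, tie lowest y): (-8, 4). Wrap until returning to start. Resulting hull: (-8, 4), (-5, -3), (-3, -6), (1, -1), (7, 8).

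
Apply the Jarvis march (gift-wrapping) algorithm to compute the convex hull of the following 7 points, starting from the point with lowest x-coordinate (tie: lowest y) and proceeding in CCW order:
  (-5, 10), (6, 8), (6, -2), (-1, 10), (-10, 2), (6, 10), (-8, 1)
Hull (CCW) = [(-10, 2), (-8, 1), (6, -2), (6, 10), (-5, 10)]

Jarvis march: at each step, from the current hull vertex p, select the next vertex q as the point such that every other point lies strictly to the left of (or on) the directed line p → q. (Equivalently: for every other point r, the cross product (q − p) × (r − p) ≥ 0.)
Starting point (lowest x, tie lowest y): (-10, 2). Wrap until returning to start. Resulting hull: (-10, 2), (-8, 1), (6, -2), (6, 10), (-5, 10).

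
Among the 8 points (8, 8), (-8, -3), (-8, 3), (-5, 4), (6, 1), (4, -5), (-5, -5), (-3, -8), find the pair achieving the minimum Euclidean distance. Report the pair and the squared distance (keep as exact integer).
Pair = ((-8, 3), (-5, 4)); squared distance = 10

Compute all C(8, 2) = 28 pairwise squared distances (x_i − x_j)² + (y_i − y_j)². The minimum is 10, attained by the pair ((-8, 3), (-5, 4)).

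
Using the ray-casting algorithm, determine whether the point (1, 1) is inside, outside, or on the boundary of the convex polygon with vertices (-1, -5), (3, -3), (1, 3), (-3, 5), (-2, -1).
The point (1, 1) lies strictly inside the polygon

Cast a horizontal ray to the right from the query point and count how many polygon edges it crosses (each edge strictly once or zero times, handled with the usual half-open convention). 
Parity of crossings → odd ⇒ inside.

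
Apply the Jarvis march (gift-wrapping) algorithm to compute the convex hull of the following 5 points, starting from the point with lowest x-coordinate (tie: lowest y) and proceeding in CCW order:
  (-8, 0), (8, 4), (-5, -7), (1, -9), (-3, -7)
Hull (CCW) = [(-8, 0), (-5, -7), (1, -9), (8, 4)]

Jarvis march: at each step, from the current hull vertex p, select the next vertex q as the point such that every other point lies strictly to the left of (or on) the directed line p → q. (Equivalently: for every other point r, the cross product (q − p) × (r − p) ≥ 0.)
Starting point (lowest x, tie lowest y): (-8, 0). Wrap until returning to start. Resulting hull: (-8, 0), (-5, -7), (1, -9), (8, 4).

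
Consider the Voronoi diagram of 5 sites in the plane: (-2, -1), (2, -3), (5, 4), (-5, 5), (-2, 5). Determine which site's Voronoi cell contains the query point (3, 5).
Nearest site = (5, 4)

The Voronoi cell of site s contains exactly those query points closer to s than to any other site. Compute squared distances from q = (3, 5) to each site:
  (5 − 3)² + (4 − 5)² = 5
  (-2 − 3)² + (5 − 5)² = 25
  (-2 − 3)² + (-1 − 5)² = 61
  (-5 − 3)² + (5 − 5)² = 64
  (2 − 3)² + (-3 − 5)² = 65
Minimum is attained by (5, 4), so q lies in its Voronoi cell.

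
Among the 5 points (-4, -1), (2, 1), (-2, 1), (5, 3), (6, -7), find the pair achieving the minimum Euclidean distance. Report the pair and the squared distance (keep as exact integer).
Pair = ((-4, -1), (-2, 1)); squared distance = 8

Compute all C(5, 2) = 10 pairwise squared distances (x_i − x_j)² + (y_i − y_j)². The minimum is 8, attained by the pair ((-4, -1), (-2, 1)).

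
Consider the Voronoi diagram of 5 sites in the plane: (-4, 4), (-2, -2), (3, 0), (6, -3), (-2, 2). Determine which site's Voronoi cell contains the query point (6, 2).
Nearest site = (3, 0)

The Voronoi cell of site s contains exactly those query points closer to s than to any other site. Compute squared distances from q = (6, 2) to each site:
  (3 − 6)² + (0 − 2)² = 13
  (6 − 6)² + (-3 − 2)² = 25
  (-2 − 6)² + (2 − 2)² = 64
  (-2 − 6)² + (-2 − 2)² = 80
  (-4 − 6)² + (4 − 2)² = 104
Minimum is attained by (3, 0), so q lies in its Voronoi cell.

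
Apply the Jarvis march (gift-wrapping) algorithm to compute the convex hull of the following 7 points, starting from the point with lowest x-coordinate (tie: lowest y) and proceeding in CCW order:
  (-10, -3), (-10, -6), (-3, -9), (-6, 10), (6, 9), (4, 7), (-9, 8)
Hull (CCW) = [(-10, -6), (-3, -9), (6, 9), (-6, 10), (-9, 8), (-10, -3)]

Jarvis march: at each step, from the current hull vertex p, select the next vertex q as the point such that every other point lies strictly to the left of (or on) the directed line p → q. (Equivalently: for every other point r, the cross product (q − p) × (r − p) ≥ 0.)
Starting point (lowest x, tie lowest y): (-10, -6). Wrap until returning to start. Resulting hull: (-10, -6), (-3, -9), (6, 9), (-6, 10), (-9, 8), (-10, -3).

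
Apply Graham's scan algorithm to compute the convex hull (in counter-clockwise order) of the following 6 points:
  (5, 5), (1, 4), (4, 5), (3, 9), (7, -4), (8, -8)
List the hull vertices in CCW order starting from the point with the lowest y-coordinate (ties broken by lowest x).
Hull (CCW) = [(8, -8), (5, 5), (3, 9), (1, 4)]

Graham scan procedure:
  1. Find the pivot p₀ = point with lowest y (tie → lowest x): (8, -8).
  2. Sort the remaining points by polar angle around p₀.
  3. Walk through sorted points, maintaining a stack; pop the top while the last three entries make a non-left turn (cross product ≤ 0).
  4. Final stack is the convex hull in CCW order: (8, -8), (5, 5), (3, 9), (1, 4).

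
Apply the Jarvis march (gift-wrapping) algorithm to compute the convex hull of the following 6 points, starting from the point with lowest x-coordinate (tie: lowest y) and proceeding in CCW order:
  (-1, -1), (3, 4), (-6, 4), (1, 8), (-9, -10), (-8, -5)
Hull (CCW) = [(-9, -10), (-1, -1), (3, 4), (1, 8), (-6, 4), (-8, -5)]

Jarvis march: at each step, from the current hull vertex p, select the next vertex q as the point such that every other point lies strictly to the left of (or on) the directed line p → q. (Equivalently: for every other point r, the cross product (q − p) × (r − p) ≥ 0.)
Starting point (lowest x, tie lowest y): (-9, -10). Wrap until returning to start. Resulting hull: (-9, -10), (-1, -1), (3, 4), (1, 8), (-6, 4), (-8, -5).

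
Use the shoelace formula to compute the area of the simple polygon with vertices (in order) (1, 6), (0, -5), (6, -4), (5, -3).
Area = 30

Shoelace formula: Area = (1/2) |Σ_i (x_i · y_{i+1} − x_{i+1} · y_i)| (indices mod n). Compute each cross term:
  (1)(-5) − (0)(6) = -5
  (0)(-4) − (6)(-5) = 30
  (6)(-3) − (5)(-4) = 2
  (5)(6) − (1)(-3) = 33
Sum = 60, so (signed) Area = 60/2 = 30, |Area| = 30.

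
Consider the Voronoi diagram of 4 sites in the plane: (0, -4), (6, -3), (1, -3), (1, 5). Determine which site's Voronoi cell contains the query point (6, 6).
Nearest site = (1, 5)

The Voronoi cell of site s contains exactly those query points closer to s than to any other site. Compute squared distances from q = (6, 6) to each site:
  (1 − 6)² + (5 − 6)² = 26
  (6 − 6)² + (-3 − 6)² = 81
  (1 − 6)² + (-3 − 6)² = 106
  (0 − 6)² + (-4 − 6)² = 136
Minimum is attained by (1, 5), so q lies in its Voronoi cell.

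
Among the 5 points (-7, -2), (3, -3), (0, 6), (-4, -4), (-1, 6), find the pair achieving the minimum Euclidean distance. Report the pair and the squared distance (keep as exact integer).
Pair = ((0, 6), (-1, 6)); squared distance = 1

Compute all C(5, 2) = 10 pairwise squared distances (x_i − x_j)² + (y_i − y_j)². The minimum is 1, attained by the pair ((0, 6), (-1, 6)).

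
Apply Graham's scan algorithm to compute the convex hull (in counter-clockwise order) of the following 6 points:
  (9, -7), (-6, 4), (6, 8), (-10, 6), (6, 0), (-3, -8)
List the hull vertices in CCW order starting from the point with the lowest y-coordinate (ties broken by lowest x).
Hull (CCW) = [(-3, -8), (9, -7), (6, 8), (-10, 6)]

Graham scan procedure:
  1. Find the pivot p₀ = point with lowest y (tie → lowest x): (-3, -8).
  2. Sort the remaining points by polar angle around p₀.
  3. Walk through sorted points, maintaining a stack; pop the top while the last three entries make a non-left turn (cross product ≤ 0).
  4. Final stack is the convex hull in CCW order: (-3, -8), (9, -7), (6, 8), (-10, 6).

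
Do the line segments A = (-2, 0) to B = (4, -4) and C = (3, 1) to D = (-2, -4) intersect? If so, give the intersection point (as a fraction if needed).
Yes; intersection at (2/5, -8/5) (t = 2/5 on AB, s = 13/25 on CD)

Parametrize AB as A + t(B − A) = (-2 + 6 t, 0 + -4 t) and CD as C + s(D − C) = (3 + -5 s, 1 + -5 s). Solve the linear system for (t, s). Determinant = 50 ≠ 0, so a unique intersection of the containing lines exists. Solution: t = 2/5, s = 13/25 — both in [0, 1], so the segments cross. Intersection point: (2/5, -8/5).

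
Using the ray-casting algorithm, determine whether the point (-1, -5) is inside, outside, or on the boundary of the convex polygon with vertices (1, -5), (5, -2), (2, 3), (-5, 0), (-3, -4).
The point (-1, -5) lies strictly outside the polygon

Cast a horizontal ray to the right from the query point and count how many polygon edges it crosses (each edge strictly once or zero times, handled with the usual half-open convention). 
Parity of crossings → even ⇒ outside.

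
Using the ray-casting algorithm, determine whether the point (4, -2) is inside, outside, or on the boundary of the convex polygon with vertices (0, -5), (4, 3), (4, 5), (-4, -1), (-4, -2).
The point (4, -2) lies strictly outside the polygon

Cast a horizontal ray to the right from the query point and count how many polygon edges it crosses (each edge strictly once or zero times, handled with the usual half-open convention). 
Parity of crossings → even ⇒ outside.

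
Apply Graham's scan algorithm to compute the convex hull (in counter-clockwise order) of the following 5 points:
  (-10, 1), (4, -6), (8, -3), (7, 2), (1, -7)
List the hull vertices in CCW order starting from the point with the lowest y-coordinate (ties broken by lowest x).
Hull (CCW) = [(1, -7), (4, -6), (8, -3), (7, 2), (-10, 1)]

Graham scan procedure:
  1. Find the pivot p₀ = point with lowest y (tie → lowest x): (1, -7).
  2. Sort the remaining points by polar angle around p₀.
  3. Walk through sorted points, maintaining a stack; pop the top while the last three entries make a non-left turn (cross product ≤ 0).
  4. Final stack is the convex hull in CCW order: (1, -7), (4, -6), (8, -3), (7, 2), (-10, 1).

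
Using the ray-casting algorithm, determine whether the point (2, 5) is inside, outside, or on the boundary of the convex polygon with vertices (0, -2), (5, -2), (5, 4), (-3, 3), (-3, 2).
The point (2, 5) lies strictly outside the polygon

Cast a horizontal ray to the right from the query point and count how many polygon edges it crosses (each edge strictly once or zero times, handled with the usual half-open convention). 
Parity of crossings → even ⇒ outside.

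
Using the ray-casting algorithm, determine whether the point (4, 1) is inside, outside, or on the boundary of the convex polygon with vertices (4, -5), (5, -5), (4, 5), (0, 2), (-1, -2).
The point (4, 1) lies strictly inside the polygon

Cast a horizontal ray to the right from the query point and count how many polygon edges it crosses (each edge strictly once or zero times, handled with the usual half-open convention). 
Parity of crossings → odd ⇒ inside.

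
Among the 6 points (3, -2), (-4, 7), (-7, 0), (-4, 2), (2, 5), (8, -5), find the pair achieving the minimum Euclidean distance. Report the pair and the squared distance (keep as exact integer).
Pair = ((-7, 0), (-4, 2)); squared distance = 13

Compute all C(6, 2) = 15 pairwise squared distances (x_i − x_j)² + (y_i − y_j)². The minimum is 13, attained by the pair ((-7, 0), (-4, 2)).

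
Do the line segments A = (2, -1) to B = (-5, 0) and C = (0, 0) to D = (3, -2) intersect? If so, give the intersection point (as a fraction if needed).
Yes; intersection at (15/11, -10/11) (t = 1/11 on AB, s = 5/11 on CD)

Parametrize AB as A + t(B − A) = (2 + -7 t, -1 + 1 t) and CD as C + s(D − C) = (0 + 3 s, 0 + -2 s). Solve the linear system for (t, s). Determinant = -11 ≠ 0, so a unique intersection of the containing lines exists. Solution: t = 1/11, s = 5/11 — both in [0, 1], so the segments cross. Intersection point: (15/11, -10/11).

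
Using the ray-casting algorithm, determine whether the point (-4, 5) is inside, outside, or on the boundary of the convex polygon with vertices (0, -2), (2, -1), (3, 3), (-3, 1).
The point (-4, 5) lies strictly outside the polygon

Cast a horizontal ray to the right from the query point and count how many polygon edges it crosses (each edge strictly once or zero times, handled with the usual half-open convention). 
Parity of crossings → even ⇒ outside.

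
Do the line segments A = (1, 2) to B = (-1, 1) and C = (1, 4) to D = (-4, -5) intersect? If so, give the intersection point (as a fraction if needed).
Yes; intersection at (-7/13, 16/13) (t = 10/13 on AB, s = 4/13 on CD)

Parametrize AB as A + t(B − A) = (1 + -2 t, 2 + -1 t) and CD as C + s(D − C) = (1 + -5 s, 4 + -9 s). Solve the linear system for (t, s). Determinant = -13 ≠ 0, so a unique intersection of the containing lines exists. Solution: t = 10/13, s = 4/13 — both in [0, 1], so the segments cross. Intersection point: (-7/13, 16/13).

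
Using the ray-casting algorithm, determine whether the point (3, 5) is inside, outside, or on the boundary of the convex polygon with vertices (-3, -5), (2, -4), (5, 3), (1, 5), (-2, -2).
The point (3, 5) lies strictly outside the polygon

Cast a horizontal ray to the right from the query point and count how many polygon edges it crosses (each edge strictly once or zero times, handled with the usual half-open convention). 
Parity of crossings → even ⇒ outside.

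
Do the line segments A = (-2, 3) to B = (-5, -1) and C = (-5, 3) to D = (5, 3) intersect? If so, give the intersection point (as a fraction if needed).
Yes; intersection at (-2, 3) (t = 0 on AB, s = 3/10 on CD)

Parametrize AB as A + t(B − A) = (-2 + -3 t, 3 + -4 t) and CD as C + s(D − C) = (-5 + 10 s, 3 + 0 s). Solve the linear system for (t, s). Determinant = -40 ≠ 0, so a unique intersection of the containing lines exists. Solution: t = 0, s = 3/10 — both in [0, 1], so the segments cross. Intersection point: (-2, 3).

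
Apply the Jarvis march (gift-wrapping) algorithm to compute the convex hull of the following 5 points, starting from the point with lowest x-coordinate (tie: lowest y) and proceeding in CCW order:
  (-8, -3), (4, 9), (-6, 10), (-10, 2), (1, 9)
Hull (CCW) = [(-10, 2), (-8, -3), (4, 9), (-6, 10)]

Jarvis march: at each step, from the current hull vertex p, select the next vertex q as the point such that every other point lies strictly to the left of (or on) the directed line p → q. (Equivalently: for every other point r, the cross product (q − p) × (r − p) ≥ 0.)
Starting point (lowest x, tie lowest y): (-10, 2). Wrap until returning to start. Resulting hull: (-10, 2), (-8, -3), (4, 9), (-6, 10).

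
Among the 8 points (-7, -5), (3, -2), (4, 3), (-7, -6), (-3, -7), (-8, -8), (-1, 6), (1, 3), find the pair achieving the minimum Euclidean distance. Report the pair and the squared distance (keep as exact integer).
Pair = ((-7, -5), (-7, -6)); squared distance = 1

Compute all C(8, 2) = 28 pairwise squared distances (x_i − x_j)² + (y_i − y_j)². The minimum is 1, attained by the pair ((-7, -5), (-7, -6)).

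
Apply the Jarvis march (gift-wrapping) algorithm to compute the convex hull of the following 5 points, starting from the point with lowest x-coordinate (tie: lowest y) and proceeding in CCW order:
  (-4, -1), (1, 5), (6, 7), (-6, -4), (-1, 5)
Hull (CCW) = [(-6, -4), (6, 7), (-1, 5)]

Jarvis march: at each step, from the current hull vertex p, select the next vertex q as the point such that every other point lies strictly to the left of (or on) the directed line p → q. (Equivalently: for every other point r, the cross product (q − p) × (r − p) ≥ 0.)
Starting point (lowest x, tie lowest y): (-6, -4). Wrap until returning to start. Resulting hull: (-6, -4), (6, 7), (-1, 5).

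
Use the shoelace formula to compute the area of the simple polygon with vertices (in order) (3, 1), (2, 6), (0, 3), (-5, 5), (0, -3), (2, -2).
Area = 33

Shoelace formula: Area = (1/2) |Σ_i (x_i · y_{i+1} − x_{i+1} · y_i)| (indices mod n). Compute each cross term:
  (3)(6) − (2)(1) = 16
  (2)(3) − (0)(6) = 6
  (0)(5) − (-5)(3) = 15
  (-5)(-3) − (0)(5) = 15
  (0)(-2) − (2)(-3) = 6
  (2)(1) − (3)(-2) = 8
Sum = 66, so (signed) Area = 66/2 = 33, |Area| = 33.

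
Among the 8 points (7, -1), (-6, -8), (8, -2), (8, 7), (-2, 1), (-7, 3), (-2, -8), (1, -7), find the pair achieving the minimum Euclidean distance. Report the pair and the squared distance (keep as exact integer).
Pair = ((7, -1), (8, -2)); squared distance = 2

Compute all C(8, 2) = 28 pairwise squared distances (x_i − x_j)² + (y_i − y_j)². The minimum is 2, attained by the pair ((7, -1), (8, -2)).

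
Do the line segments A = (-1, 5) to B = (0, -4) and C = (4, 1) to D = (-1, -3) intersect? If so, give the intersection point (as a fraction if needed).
Yes; intersection at (-9/49, -115/49) (t = 40/49 on AB, s = 41/49 on CD)

Parametrize AB as A + t(B − A) = (-1 + 1 t, 5 + -9 t) and CD as C + s(D − C) = (4 + -5 s, 1 + -4 s). Solve the linear system for (t, s). Determinant = 49 ≠ 0, so a unique intersection of the containing lines exists. Solution: t = 40/49, s = 41/49 — both in [0, 1], so the segments cross. Intersection point: (-9/49, -115/49).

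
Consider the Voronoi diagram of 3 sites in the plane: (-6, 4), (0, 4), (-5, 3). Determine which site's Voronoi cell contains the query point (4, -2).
Nearest site = (0, 4)

The Voronoi cell of site s contains exactly those query points closer to s than to any other site. Compute squared distances from q = (4, -2) to each site:
  (0 − 4)² + (4 − -2)² = 52
  (-5 − 4)² + (3 − -2)² = 106
  (-6 − 4)² + (4 − -2)² = 136
Minimum is attained by (0, 4), so q lies in its Voronoi cell.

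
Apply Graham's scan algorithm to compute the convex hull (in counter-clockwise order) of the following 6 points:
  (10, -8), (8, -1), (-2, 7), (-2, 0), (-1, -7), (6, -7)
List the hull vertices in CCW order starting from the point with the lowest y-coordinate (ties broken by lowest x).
Hull (CCW) = [(10, -8), (8, -1), (-2, 7), (-2, 0), (-1, -7)]

Graham scan procedure:
  1. Find the pivot p₀ = point with lowest y (tie → lowest x): (10, -8).
  2. Sort the remaining points by polar angle around p₀.
  3. Walk through sorted points, maintaining a stack; pop the top while the last three entries make a non-left turn (cross product ≤ 0).
  4. Final stack is the convex hull in CCW order: (10, -8), (8, -1), (-2, 7), (-2, 0), (-1, -7).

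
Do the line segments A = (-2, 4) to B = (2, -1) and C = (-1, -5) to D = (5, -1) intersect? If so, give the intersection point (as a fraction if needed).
No (intersection of containing lines falls outside at least one segment)

Parametrize and solve: t = 29/23, s = 31/46. At least one of these is outside [0, 1], so the segments do not intersect.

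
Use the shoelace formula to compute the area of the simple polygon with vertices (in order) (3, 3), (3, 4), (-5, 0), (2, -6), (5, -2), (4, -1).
Area = 97/2

Shoelace formula: Area = (1/2) |Σ_i (x_i · y_{i+1} − x_{i+1} · y_i)| (indices mod n). Compute each cross term:
  (3)(4) − (3)(3) = 3
  (3)(0) − (-5)(4) = 20
  (-5)(-6) − (2)(0) = 30
  (2)(-2) − (5)(-6) = 26
  (5)(-1) − (4)(-2) = 3
  (4)(3) − (3)(-1) = 15
Sum = 97, so (signed) Area = 97/2 = 97/2, |Area| = 97/2.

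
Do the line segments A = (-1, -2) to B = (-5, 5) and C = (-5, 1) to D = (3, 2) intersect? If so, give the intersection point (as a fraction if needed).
Yes; intersection at (-43/15, 19/15) (t = 7/15 on AB, s = 4/15 on CD)

Parametrize AB as A + t(B − A) = (-1 + -4 t, -2 + 7 t) and CD as C + s(D − C) = (-5 + 8 s, 1 + 1 s). Solve the linear system for (t, s). Determinant = 60 ≠ 0, so a unique intersection of the containing lines exists. Solution: t = 7/15, s = 4/15 — both in [0, 1], so the segments cross. Intersection point: (-43/15, 19/15).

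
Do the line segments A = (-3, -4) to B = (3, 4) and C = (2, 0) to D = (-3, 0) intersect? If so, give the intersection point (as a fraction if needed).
Yes; intersection at (0, 0) (t = 1/2 on AB, s = 2/5 on CD)

Parametrize AB as A + t(B − A) = (-3 + 6 t, -4 + 8 t) and CD as C + s(D − C) = (2 + -5 s, 0 + 0 s). Solve the linear system for (t, s). Determinant = -40 ≠ 0, so a unique intersection of the containing lines exists. Solution: t = 1/2, s = 2/5 — both in [0, 1], so the segments cross. Intersection point: (0, 0).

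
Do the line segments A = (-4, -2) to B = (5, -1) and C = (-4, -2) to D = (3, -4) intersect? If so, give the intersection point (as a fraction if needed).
Yes; intersection at (-4, -2) (t = 0 on AB, s = 0 on CD)

Parametrize AB as A + t(B − A) = (-4 + 9 t, -2 + 1 t) and CD as C + s(D − C) = (-4 + 7 s, -2 + -2 s). Solve the linear system for (t, s). Determinant = 25 ≠ 0, so a unique intersection of the containing lines exists. Solution: t = 0, s = 0 — both in [0, 1], so the segments cross. Intersection point: (-4, -2).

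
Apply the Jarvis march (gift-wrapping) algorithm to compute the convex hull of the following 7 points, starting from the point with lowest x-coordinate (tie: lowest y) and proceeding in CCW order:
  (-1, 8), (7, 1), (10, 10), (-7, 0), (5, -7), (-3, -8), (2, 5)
Hull (CCW) = [(-7, 0), (-3, -8), (5, -7), (10, 10), (-1, 8)]

Jarvis march: at each step, from the current hull vertex p, select the next vertex q as the point such that every other point lies strictly to the left of (or on) the directed line p → q. (Equivalently: for every other point r, the cross product (q − p) × (r − p) ≥ 0.)
Starting point (lowest x, tie lowest y): (-7, 0). Wrap until returning to start. Resulting hull: (-7, 0), (-3, -8), (5, -7), (10, 10), (-1, 8).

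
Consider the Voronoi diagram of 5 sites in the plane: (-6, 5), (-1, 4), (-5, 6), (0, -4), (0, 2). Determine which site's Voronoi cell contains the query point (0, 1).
Nearest site = (0, 2)

The Voronoi cell of site s contains exactly those query points closer to s than to any other site. Compute squared distances from q = (0, 1) to each site:
  (0 − 0)² + (2 − 1)² = 1
  (-1 − 0)² + (4 − 1)² = 10
  (0 − 0)² + (-4 − 1)² = 25
  (-5 − 0)² + (6 − 1)² = 50
  (-6 − 0)² + (5 − 1)² = 52
Minimum is attained by (0, 2), so q lies in its Voronoi cell.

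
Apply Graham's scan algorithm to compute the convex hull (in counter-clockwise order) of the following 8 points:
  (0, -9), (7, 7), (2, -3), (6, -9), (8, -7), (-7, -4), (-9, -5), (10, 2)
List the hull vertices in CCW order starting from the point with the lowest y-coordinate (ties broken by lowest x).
Hull (CCW) = [(0, -9), (6, -9), (8, -7), (10, 2), (7, 7), (-9, -5)]

Graham scan procedure:
  1. Find the pivot p₀ = point with lowest y (tie → lowest x): (0, -9).
  2. Sort the remaining points by polar angle around p₀.
  3. Walk through sorted points, maintaining a stack; pop the top while the last three entries make a non-left turn (cross product ≤ 0).
  4. Final stack is the convex hull in CCW order: (0, -9), (6, -9), (8, -7), (10, 2), (7, 7), (-9, -5).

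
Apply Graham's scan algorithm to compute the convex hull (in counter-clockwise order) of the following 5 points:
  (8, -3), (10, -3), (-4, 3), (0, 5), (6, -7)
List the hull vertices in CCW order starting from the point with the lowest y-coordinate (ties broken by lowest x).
Hull (CCW) = [(6, -7), (10, -3), (0, 5), (-4, 3)]

Graham scan procedure:
  1. Find the pivot p₀ = point with lowest y (tie → lowest x): (6, -7).
  2. Sort the remaining points by polar angle around p₀.
  3. Walk through sorted points, maintaining a stack; pop the top while the last three entries make a non-left turn (cross product ≤ 0).
  4. Final stack is the convex hull in CCW order: (6, -7), (10, -3), (0, 5), (-4, 3).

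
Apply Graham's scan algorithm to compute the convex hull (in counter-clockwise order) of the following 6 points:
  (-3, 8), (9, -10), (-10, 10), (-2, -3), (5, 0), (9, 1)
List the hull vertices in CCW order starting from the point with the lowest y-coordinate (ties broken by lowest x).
Hull (CCW) = [(9, -10), (9, 1), (-3, 8), (-10, 10), (-2, -3)]

Graham scan procedure:
  1. Find the pivot p₀ = point with lowest y (tie → lowest x): (9, -10).
  2. Sort the remaining points by polar angle around p₀.
  3. Walk through sorted points, maintaining a stack; pop the top while the last three entries make a non-left turn (cross product ≤ 0).
  4. Final stack is the convex hull in CCW order: (9, -10), (9, 1), (-3, 8), (-10, 10), (-2, -3).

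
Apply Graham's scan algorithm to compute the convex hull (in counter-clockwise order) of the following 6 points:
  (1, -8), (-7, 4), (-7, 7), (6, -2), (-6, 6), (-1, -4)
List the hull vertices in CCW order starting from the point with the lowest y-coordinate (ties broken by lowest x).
Hull (CCW) = [(1, -8), (6, -2), (-7, 7), (-7, 4)]

Graham scan procedure:
  1. Find the pivot p₀ = point with lowest y (tie → lowest x): (1, -8).
  2. Sort the remaining points by polar angle around p₀.
  3. Walk through sorted points, maintaining a stack; pop the top while the last three entries make a non-left turn (cross product ≤ 0).
  4. Final stack is the convex hull in CCW order: (1, -8), (6, -2), (-7, 7), (-7, 4).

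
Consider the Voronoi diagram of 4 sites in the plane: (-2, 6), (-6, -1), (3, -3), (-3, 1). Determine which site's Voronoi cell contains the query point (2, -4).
Nearest site = (3, -3)

The Voronoi cell of site s contains exactly those query points closer to s than to any other site. Compute squared distances from q = (2, -4) to each site:
  (3 − 2)² + (-3 − -4)² = 2
  (-3 − 2)² + (1 − -4)² = 50
  (-6 − 2)² + (-1 − -4)² = 73
  (-2 − 2)² + (6 − -4)² = 116
Minimum is attained by (3, -3), so q lies in its Voronoi cell.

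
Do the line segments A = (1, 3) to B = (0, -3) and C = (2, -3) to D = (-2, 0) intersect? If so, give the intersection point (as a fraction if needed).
Yes; intersection at (2/9, -5/3) (t = 7/9 on AB, s = 4/9 on CD)

Parametrize AB as A + t(B − A) = (1 + -1 t, 3 + -6 t) and CD as C + s(D − C) = (2 + -4 s, -3 + 3 s). Solve the linear system for (t, s). Determinant = 27 ≠ 0, so a unique intersection of the containing lines exists. Solution: t = 7/9, s = 4/9 — both in [0, 1], so the segments cross. Intersection point: (2/9, -5/3).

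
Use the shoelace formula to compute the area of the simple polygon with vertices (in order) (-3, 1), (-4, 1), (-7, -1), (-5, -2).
Area = 5

Shoelace formula: Area = (1/2) |Σ_i (x_i · y_{i+1} − x_{i+1} · y_i)| (indices mod n). Compute each cross term:
  (-3)(1) − (-4)(1) = 1
  (-4)(-1) − (-7)(1) = 11
  (-7)(-2) − (-5)(-1) = 9
  (-5)(1) − (-3)(-2) = -11
Sum = 10, so (signed) Area = 10/2 = 5, |Area| = 5.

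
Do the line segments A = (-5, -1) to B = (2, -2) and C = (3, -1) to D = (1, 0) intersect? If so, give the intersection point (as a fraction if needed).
No (intersection of containing lines falls outside at least one segment)

Parametrize and solve: t = 8/5, s = -8/5. At least one of these is outside [0, 1], so the segments do not intersect.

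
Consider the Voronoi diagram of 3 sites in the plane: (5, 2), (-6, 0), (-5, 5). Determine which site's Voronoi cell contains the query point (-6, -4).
Nearest site = (-6, 0)

The Voronoi cell of site s contains exactly those query points closer to s than to any other site. Compute squared distances from q = (-6, -4) to each site:
  (-6 − -6)² + (0 − -4)² = 16
  (-5 − -6)² + (5 − -4)² = 82
  (5 − -6)² + (2 − -4)² = 157
Minimum is attained by (-6, 0), so q lies in its Voronoi cell.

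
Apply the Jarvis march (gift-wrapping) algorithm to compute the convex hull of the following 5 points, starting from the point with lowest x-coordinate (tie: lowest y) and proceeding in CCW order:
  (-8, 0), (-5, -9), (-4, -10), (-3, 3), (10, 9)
Hull (CCW) = [(-8, 0), (-5, -9), (-4, -10), (10, 9), (-3, 3)]

Jarvis march: at each step, from the current hull vertex p, select the next vertex q as the point such that every other point lies strictly to the left of (or on) the directed line p → q. (Equivalently: for every other point r, the cross product (q − p) × (r − p) ≥ 0.)
Starting point (lowest x, tie lowest y): (-8, 0). Wrap until returning to start. Resulting hull: (-8, 0), (-5, -9), (-4, -10), (10, 9), (-3, 3).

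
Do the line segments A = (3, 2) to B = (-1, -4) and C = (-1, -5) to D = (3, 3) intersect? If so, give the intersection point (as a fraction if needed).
Yes; intersection at (1, -1) (t = 1/2 on AB, s = 1/2 on CD)

Parametrize AB as A + t(B − A) = (3 + -4 t, 2 + -6 t) and CD as C + s(D − C) = (-1 + 4 s, -5 + 8 s). Solve the linear system for (t, s). Determinant = 8 ≠ 0, so a unique intersection of the containing lines exists. Solution: t = 1/2, s = 1/2 — both in [0, 1], so the segments cross. Intersection point: (1, -1).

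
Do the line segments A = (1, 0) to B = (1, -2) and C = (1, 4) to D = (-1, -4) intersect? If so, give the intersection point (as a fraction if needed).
No (intersection of containing lines falls outside at least one segment)

Parametrize and solve: t = -2, s = 0. At least one of these is outside [0, 1], so the segments do not intersect.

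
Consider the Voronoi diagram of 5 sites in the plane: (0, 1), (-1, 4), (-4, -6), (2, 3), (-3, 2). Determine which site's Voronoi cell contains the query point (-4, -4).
Nearest site = (-4, -6)

The Voronoi cell of site s contains exactly those query points closer to s than to any other site. Compute squared distances from q = (-4, -4) to each site:
  (-4 − -4)² + (-6 − -4)² = 4
  (-3 − -4)² + (2 − -4)² = 37
  (0 − -4)² + (1 − -4)² = 41
  (-1 − -4)² + (4 − -4)² = 73
  (2 − -4)² + (3 − -4)² = 85
Minimum is attained by (-4, -6), so q lies in its Voronoi cell.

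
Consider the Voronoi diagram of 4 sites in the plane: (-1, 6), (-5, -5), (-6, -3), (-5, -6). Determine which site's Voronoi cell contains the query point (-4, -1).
Nearest site = (-6, -3)

The Voronoi cell of site s contains exactly those query points closer to s than to any other site. Compute squared distances from q = (-4, -1) to each site:
  (-6 − -4)² + (-3 − -1)² = 8
  (-5 − -4)² + (-5 − -1)² = 17
  (-5 − -4)² + (-6 − -1)² = 26
  (-1 − -4)² + (6 − -1)² = 58
Minimum is attained by (-6, -3), so q lies in its Voronoi cell.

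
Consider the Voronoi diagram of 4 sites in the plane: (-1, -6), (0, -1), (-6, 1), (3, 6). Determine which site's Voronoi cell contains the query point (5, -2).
Nearest site = (0, -1)

The Voronoi cell of site s contains exactly those query points closer to s than to any other site. Compute squared distances from q = (5, -2) to each site:
  (0 − 5)² + (-1 − -2)² = 26
  (-1 − 5)² + (-6 − -2)² = 52
  (3 − 5)² + (6 − -2)² = 68
  (-6 − 5)² + (1 − -2)² = 130
Minimum is attained by (0, -1), so q lies in its Voronoi cell.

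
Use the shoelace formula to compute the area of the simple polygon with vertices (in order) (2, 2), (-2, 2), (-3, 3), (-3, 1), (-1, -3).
Area = 14

Shoelace formula: Area = (1/2) |Σ_i (x_i · y_{i+1} − x_{i+1} · y_i)| (indices mod n). Compute each cross term:
  (2)(2) − (-2)(2) = 8
  (-2)(3) − (-3)(2) = 0
  (-3)(1) − (-3)(3) = 6
  (-3)(-3) − (-1)(1) = 10
  (-1)(2) − (2)(-3) = 4
Sum = 28, so (signed) Area = 28/2 = 14, |Area| = 14.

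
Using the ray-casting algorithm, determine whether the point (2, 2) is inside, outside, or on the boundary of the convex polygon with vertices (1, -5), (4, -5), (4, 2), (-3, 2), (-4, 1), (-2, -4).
The point (2, 2) lies on the polygon boundary

Boundary check: the query satisfies the collinearity and bounding-box conditions for some polygon edge, so it lies exactly on the boundary.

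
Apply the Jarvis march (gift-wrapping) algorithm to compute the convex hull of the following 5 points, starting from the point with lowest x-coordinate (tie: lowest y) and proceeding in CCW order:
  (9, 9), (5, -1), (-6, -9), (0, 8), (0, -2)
Hull (CCW) = [(-6, -9), (5, -1), (9, 9), (0, 8)]

Jarvis march: at each step, from the current hull vertex p, select the next vertex q as the point such that every other point lies strictly to the left of (or on) the directed line p → q. (Equivalently: for every other point r, the cross product (q − p) × (r − p) ≥ 0.)
Starting point (lowest x, tie lowest y): (-6, -9). Wrap until returning to start. Resulting hull: (-6, -9), (5, -1), (9, 9), (0, 8).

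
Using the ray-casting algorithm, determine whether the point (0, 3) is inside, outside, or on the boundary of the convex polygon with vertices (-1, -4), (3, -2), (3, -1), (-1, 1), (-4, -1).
The point (0, 3) lies strictly outside the polygon

Cast a horizontal ray to the right from the query point and count how many polygon edges it crosses (each edge strictly once or zero times, handled with the usual half-open convention). 
Parity of crossings → even ⇒ outside.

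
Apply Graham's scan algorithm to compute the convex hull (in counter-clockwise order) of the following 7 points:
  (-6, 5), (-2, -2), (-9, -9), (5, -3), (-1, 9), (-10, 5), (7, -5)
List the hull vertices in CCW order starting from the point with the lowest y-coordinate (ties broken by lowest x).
Hull (CCW) = [(-9, -9), (7, -5), (-1, 9), (-10, 5)]

Graham scan procedure:
  1. Find the pivot p₀ = point with lowest y (tie → lowest x): (-9, -9).
  2. Sort the remaining points by polar angle around p₀.
  3. Walk through sorted points, maintaining a stack; pop the top while the last three entries make a non-left turn (cross product ≤ 0).
  4. Final stack is the convex hull in CCW order: (-9, -9), (7, -5), (-1, 9), (-10, 5).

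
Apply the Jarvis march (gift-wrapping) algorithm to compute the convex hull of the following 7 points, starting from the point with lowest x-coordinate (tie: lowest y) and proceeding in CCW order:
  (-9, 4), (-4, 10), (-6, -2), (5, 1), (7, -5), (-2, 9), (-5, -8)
Hull (CCW) = [(-9, 4), (-5, -8), (7, -5), (5, 1), (-2, 9), (-4, 10)]

Jarvis march: at each step, from the current hull vertex p, select the next vertex q as the point such that every other point lies strictly to the left of (or on) the directed line p → q. (Equivalently: for every other point r, the cross product (q − p) × (r − p) ≥ 0.)
Starting point (lowest x, tie lowest y): (-9, 4). Wrap until returning to start. Resulting hull: (-9, 4), (-5, -8), (7, -5), (5, 1), (-2, 9), (-4, 10).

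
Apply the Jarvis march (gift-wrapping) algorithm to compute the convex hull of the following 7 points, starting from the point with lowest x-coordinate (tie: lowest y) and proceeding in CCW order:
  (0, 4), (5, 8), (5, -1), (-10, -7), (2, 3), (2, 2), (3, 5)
Hull (CCW) = [(-10, -7), (5, -1), (5, 8), (0, 4)]

Jarvis march: at each step, from the current hull vertex p, select the next vertex q as the point such that every other point lies strictly to the left of (or on) the directed line p → q. (Equivalently: for every other point r, the cross product (q − p) × (r − p) ≥ 0.)
Starting point (lowest x, tie lowest y): (-10, -7). Wrap until returning to start. Resulting hull: (-10, -7), (5, -1), (5, 8), (0, 4).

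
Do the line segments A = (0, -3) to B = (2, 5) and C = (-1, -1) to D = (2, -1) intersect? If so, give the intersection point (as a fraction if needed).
Yes; intersection at (1/2, -1) (t = 1/4 on AB, s = 1/2 on CD)

Parametrize AB as A + t(B − A) = (0 + 2 t, -3 + 8 t) and CD as C + s(D − C) = (-1 + 3 s, -1 + 0 s). Solve the linear system for (t, s). Determinant = 24 ≠ 0, so a unique intersection of the containing lines exists. Solution: t = 1/4, s = 1/2 — both in [0, 1], so the segments cross. Intersection point: (1/2, -1).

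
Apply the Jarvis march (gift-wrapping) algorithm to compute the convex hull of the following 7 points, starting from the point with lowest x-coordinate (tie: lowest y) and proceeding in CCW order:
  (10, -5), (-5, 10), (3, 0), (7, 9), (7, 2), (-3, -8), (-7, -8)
Hull (CCW) = [(-7, -8), (-3, -8), (10, -5), (7, 9), (-5, 10)]

Jarvis march: at each step, from the current hull vertex p, select the next vertex q as the point such that every other point lies strictly to the left of (or on) the directed line p → q. (Equivalently: for every other point r, the cross product (q − p) × (r − p) ≥ 0.)
Starting point (lowest x, tie lowest y): (-7, -8). Wrap until returning to start. Resulting hull: (-7, -8), (-3, -8), (10, -5), (7, 9), (-5, 10).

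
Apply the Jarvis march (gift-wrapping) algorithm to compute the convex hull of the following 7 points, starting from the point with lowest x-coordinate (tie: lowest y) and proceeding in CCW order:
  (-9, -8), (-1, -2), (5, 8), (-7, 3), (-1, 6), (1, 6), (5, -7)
Hull (CCW) = [(-9, -8), (5, -7), (5, 8), (-1, 6), (-7, 3)]

Jarvis march: at each step, from the current hull vertex p, select the next vertex q as the point such that every other point lies strictly to the left of (or on) the directed line p → q. (Equivalently: for every other point r, the cross product (q − p) × (r − p) ≥ 0.)
Starting point (lowest x, tie lowest y): (-9, -8). Wrap until returning to start. Resulting hull: (-9, -8), (5, -7), (5, 8), (-1, 6), (-7, 3).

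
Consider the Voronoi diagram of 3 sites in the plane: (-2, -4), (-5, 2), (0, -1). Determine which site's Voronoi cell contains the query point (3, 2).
Nearest site = (0, -1)

The Voronoi cell of site s contains exactly those query points closer to s than to any other site. Compute squared distances from q = (3, 2) to each site:
  (0 − 3)² + (-1 − 2)² = 18
  (-2 − 3)² + (-4 − 2)² = 61
  (-5 − 3)² + (2 − 2)² = 64
Minimum is attained by (0, -1), so q lies in its Voronoi cell.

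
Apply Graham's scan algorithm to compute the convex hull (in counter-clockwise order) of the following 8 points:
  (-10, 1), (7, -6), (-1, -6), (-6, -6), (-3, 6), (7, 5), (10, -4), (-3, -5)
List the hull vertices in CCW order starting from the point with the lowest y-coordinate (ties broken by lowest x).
Hull (CCW) = [(-6, -6), (7, -6), (10, -4), (7, 5), (-3, 6), (-10, 1)]

Graham scan procedure:
  1. Find the pivot p₀ = point with lowest y (tie → lowest x): (-6, -6).
  2. Sort the remaining points by polar angle around p₀.
  3. Walk through sorted points, maintaining a stack; pop the top while the last three entries make a non-left turn (cross product ≤ 0).
  4. Final stack is the convex hull in CCW order: (-6, -6), (7, -6), (10, -4), (7, 5), (-3, 6), (-10, 1).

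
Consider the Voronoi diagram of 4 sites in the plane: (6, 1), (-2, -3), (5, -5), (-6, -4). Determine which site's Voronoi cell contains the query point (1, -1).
Nearest site = (-2, -3)

The Voronoi cell of site s contains exactly those query points closer to s than to any other site. Compute squared distances from q = (1, -1) to each site:
  (-2 − 1)² + (-3 − -1)² = 13
  (6 − 1)² + (1 − -1)² = 29
  (5 − 1)² + (-5 − -1)² = 32
  (-6 − 1)² + (-4 − -1)² = 58
Minimum is attained by (-2, -3), so q lies in its Voronoi cell.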